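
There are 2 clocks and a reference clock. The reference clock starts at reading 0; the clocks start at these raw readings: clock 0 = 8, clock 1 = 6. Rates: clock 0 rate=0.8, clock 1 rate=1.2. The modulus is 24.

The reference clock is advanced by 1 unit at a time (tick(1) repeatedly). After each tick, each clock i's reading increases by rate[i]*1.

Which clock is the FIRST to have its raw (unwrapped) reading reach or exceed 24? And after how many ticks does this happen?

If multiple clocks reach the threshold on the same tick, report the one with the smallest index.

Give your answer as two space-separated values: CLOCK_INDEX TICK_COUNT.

clock 0: start=8, rate=0.8, needs 24-8 = 16; ticks = ceil(16/0.8) = ceil(20.0000) = 20; reading at tick 20 = 8 + 0.8*20 = 24.0000
clock 1: start=6, rate=1.2, needs 24-6 = 18; ticks = ceil(18/1.2) = ceil(15.0000) = 15; reading at tick 15 = 6 + 1.2*15 = 24.0000
Minimum tick count = 15; winners = [1]; smallest index = 1

Answer: 1 15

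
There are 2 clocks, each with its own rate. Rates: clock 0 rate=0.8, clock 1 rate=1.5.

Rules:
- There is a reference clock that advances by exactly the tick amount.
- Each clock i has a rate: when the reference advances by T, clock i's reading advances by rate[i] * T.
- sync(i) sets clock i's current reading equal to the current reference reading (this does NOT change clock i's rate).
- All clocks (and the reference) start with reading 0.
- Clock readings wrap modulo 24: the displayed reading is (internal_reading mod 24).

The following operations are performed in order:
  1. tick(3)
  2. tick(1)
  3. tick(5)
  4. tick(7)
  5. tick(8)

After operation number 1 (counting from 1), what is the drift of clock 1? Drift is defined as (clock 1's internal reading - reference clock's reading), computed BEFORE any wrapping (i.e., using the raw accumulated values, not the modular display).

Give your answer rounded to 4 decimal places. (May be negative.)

Answer: 1.5000

Derivation:
After op 1 tick(3): ref=3.0000 raw=[2.4000 4.5000]
Drift of clock 1 after op 1: 4.5000 - 3.0000 = 1.5000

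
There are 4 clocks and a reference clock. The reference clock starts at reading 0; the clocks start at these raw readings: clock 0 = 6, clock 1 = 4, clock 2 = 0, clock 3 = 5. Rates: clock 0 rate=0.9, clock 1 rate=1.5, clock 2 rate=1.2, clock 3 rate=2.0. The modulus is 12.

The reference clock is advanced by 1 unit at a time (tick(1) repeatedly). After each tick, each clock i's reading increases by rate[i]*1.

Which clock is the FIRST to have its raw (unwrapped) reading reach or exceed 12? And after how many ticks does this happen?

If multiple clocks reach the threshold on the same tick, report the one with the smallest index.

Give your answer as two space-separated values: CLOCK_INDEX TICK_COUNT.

clock 0: start=6, rate=0.9, needs 12-6 = 6; ticks = ceil(6/0.9) = ceil(6.6667) = 7; reading at tick 7 = 6 + 0.9*7 = 12.3000
clock 1: start=4, rate=1.5, needs 12-4 = 8; ticks = ceil(8/1.5) = ceil(5.3333) = 6; reading at tick 6 = 4 + 1.5*6 = 13.0000
clock 2: start=0, rate=1.2, needs 12-0 = 12; ticks = ceil(12/1.2) = ceil(10.0000) = 10; reading at tick 10 = 0 + 1.2*10 = 12.0000
clock 3: start=5, rate=2.0, needs 12-5 = 7; ticks = ceil(7/2.0) = ceil(3.5000) = 4; reading at tick 4 = 5 + 2.0*4 = 13.0000
Minimum tick count = 4; winners = [3]; smallest index = 3

Answer: 3 4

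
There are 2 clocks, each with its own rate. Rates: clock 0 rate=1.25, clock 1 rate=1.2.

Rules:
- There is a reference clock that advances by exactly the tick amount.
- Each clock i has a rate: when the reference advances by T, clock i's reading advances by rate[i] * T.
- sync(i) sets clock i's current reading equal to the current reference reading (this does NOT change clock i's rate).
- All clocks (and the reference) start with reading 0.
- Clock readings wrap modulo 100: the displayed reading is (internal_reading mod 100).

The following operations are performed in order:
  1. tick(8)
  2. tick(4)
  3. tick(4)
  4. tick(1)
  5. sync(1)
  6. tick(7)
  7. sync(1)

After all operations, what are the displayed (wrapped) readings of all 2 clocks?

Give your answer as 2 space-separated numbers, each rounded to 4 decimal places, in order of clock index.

After op 1 tick(8): ref=8.0000 raw=[10.0000 9.6000]
After op 2 tick(4): ref=12.0000 raw=[15.0000 14.4000]
After op 3 tick(4): ref=16.0000 raw=[20.0000 19.2000]
After op 4 tick(1): ref=17.0000 raw=[21.2500 20.4000]
After op 5 sync(1): ref=17.0000 raw=[21.2500 17.0000]
After op 6 tick(7): ref=24.0000 raw=[30.0000 25.4000]
After op 7 sync(1): ref=24.0000 raw=[30.0000 24.0000]
Wrap final raw readings (mod 100): 30.0000 mod 100 = 30.0000; 24.0000 mod 100 = 24.0000

Answer: 30.0000 24.0000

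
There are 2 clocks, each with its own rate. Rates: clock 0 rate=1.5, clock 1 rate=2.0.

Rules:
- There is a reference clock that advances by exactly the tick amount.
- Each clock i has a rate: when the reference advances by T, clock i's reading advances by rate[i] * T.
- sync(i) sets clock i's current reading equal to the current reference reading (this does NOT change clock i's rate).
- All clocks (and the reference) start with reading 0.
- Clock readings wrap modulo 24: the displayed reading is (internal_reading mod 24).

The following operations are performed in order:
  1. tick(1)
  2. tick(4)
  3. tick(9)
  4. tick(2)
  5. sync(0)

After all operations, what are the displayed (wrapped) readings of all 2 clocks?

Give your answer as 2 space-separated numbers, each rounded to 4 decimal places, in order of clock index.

After op 1 tick(1): ref=1.0000 raw=[1.5000 2.0000]
After op 2 tick(4): ref=5.0000 raw=[7.5000 10.0000]
After op 3 tick(9): ref=14.0000 raw=[21.0000 28.0000]
After op 4 tick(2): ref=16.0000 raw=[24.0000 32.0000]
After op 5 sync(0): ref=16.0000 raw=[16.0000 32.0000]
Wrap final raw readings (mod 24): 16.0000 mod 24 = 16.0000; 32.0000 mod 24 = 8.0000

Answer: 16.0000 8.0000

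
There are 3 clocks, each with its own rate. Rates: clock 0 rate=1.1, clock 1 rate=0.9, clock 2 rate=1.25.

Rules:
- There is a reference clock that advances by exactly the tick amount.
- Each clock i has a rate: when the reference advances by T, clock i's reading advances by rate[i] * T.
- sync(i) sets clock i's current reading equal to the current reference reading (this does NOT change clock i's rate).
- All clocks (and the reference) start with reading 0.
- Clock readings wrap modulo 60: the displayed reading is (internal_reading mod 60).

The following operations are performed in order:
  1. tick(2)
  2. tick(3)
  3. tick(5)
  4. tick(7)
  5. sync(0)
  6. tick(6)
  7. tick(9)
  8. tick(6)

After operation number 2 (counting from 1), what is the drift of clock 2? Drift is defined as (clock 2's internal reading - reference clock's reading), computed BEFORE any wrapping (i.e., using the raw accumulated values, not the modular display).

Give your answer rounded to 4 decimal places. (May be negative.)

Answer: 1.2500

Derivation:
After op 1 tick(2): ref=2.0000 raw=[2.2000 1.8000 2.5000]
After op 2 tick(3): ref=5.0000 raw=[5.5000 4.5000 6.2500]
Drift of clock 2 after op 2: 6.2500 - 5.0000 = 1.2500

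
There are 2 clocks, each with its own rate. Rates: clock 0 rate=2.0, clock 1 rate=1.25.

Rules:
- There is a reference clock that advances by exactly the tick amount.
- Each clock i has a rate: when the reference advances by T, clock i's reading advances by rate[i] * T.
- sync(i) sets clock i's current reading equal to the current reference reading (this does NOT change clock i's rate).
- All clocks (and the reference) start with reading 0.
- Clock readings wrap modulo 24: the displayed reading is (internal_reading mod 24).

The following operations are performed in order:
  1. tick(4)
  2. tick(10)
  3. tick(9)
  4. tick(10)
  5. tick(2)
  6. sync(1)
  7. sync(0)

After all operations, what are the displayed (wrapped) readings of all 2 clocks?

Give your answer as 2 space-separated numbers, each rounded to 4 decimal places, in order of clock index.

Answer: 11.0000 11.0000

Derivation:
After op 1 tick(4): ref=4.0000 raw=[8.0000 5.0000]
After op 2 tick(10): ref=14.0000 raw=[28.0000 17.5000]
After op 3 tick(9): ref=23.0000 raw=[46.0000 28.7500]
After op 4 tick(10): ref=33.0000 raw=[66.0000 41.2500]
After op 5 tick(2): ref=35.0000 raw=[70.0000 43.7500]
After op 6 sync(1): ref=35.0000 raw=[70.0000 35.0000]
After op 7 sync(0): ref=35.0000 raw=[35.0000 35.0000]
Wrap final raw readings (mod 24): 35.0000 mod 24 = 11.0000; 35.0000 mod 24 = 11.0000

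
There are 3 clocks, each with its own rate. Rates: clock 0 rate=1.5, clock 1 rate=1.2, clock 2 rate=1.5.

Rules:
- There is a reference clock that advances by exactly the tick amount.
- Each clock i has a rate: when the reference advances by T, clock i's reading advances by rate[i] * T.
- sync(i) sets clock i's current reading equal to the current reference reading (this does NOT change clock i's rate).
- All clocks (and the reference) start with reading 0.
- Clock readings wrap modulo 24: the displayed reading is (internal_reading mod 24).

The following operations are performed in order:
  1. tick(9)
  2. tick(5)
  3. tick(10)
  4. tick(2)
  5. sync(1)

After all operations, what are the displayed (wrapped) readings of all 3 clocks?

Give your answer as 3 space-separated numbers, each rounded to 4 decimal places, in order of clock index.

After op 1 tick(9): ref=9.0000 raw=[13.5000 10.8000 13.5000]
After op 2 tick(5): ref=14.0000 raw=[21.0000 16.8000 21.0000]
After op 3 tick(10): ref=24.0000 raw=[36.0000 28.8000 36.0000]
After op 4 tick(2): ref=26.0000 raw=[39.0000 31.2000 39.0000]
After op 5 sync(1): ref=26.0000 raw=[39.0000 26.0000 39.0000]
Wrap final raw readings (mod 24): 39.0000 mod 24 = 15.0000; 26.0000 mod 24 = 2.0000; 39.0000 mod 24 = 15.0000

Answer: 15.0000 2.0000 15.0000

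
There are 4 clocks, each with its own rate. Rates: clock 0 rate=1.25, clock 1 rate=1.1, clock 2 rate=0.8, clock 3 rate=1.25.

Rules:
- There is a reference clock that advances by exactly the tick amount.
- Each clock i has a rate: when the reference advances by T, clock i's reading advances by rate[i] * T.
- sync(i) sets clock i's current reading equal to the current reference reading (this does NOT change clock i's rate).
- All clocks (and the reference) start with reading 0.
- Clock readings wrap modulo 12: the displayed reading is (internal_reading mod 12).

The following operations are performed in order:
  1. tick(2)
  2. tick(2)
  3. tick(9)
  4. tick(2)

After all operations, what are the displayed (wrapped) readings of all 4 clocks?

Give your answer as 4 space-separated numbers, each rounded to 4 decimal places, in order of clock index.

After op 1 tick(2): ref=2.0000 raw=[2.5000 2.2000 1.6000 2.5000]
After op 2 tick(2): ref=4.0000 raw=[5.0000 4.4000 3.2000 5.0000]
After op 3 tick(9): ref=13.0000 raw=[16.2500 14.3000 10.4000 16.2500]
After op 4 tick(2): ref=15.0000 raw=[18.7500 16.5000 12.0000 18.7500]
Wrap final raw readings (mod 12): 18.7500 mod 12 = 6.7500; 16.5000 mod 12 = 4.5000; 12.0000 mod 12 = 0.0000; 18.7500 mod 12 = 6.7500

Answer: 6.7500 4.5000 0.0000 6.7500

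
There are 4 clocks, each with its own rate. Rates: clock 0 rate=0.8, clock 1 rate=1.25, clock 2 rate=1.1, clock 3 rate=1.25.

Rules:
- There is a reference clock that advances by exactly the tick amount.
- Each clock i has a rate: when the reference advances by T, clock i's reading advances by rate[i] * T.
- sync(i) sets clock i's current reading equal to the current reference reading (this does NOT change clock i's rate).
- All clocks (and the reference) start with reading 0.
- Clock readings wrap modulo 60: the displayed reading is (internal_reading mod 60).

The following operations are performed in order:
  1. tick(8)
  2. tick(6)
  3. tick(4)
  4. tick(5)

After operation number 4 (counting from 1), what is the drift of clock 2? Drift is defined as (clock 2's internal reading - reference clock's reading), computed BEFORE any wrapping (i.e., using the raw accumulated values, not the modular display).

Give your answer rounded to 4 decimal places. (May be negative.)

After op 1 tick(8): ref=8.0000 raw=[6.4000 10.0000 8.8000 10.0000]
After op 2 tick(6): ref=14.0000 raw=[11.2000 17.5000 15.4000 17.5000]
After op 3 tick(4): ref=18.0000 raw=[14.4000 22.5000 19.8000 22.5000]
After op 4 tick(5): ref=23.0000 raw=[18.4000 28.7500 25.3000 28.7500]
Drift of clock 2 after op 4: 25.3000 - 23.0000 = 2.3000

Answer: 2.3000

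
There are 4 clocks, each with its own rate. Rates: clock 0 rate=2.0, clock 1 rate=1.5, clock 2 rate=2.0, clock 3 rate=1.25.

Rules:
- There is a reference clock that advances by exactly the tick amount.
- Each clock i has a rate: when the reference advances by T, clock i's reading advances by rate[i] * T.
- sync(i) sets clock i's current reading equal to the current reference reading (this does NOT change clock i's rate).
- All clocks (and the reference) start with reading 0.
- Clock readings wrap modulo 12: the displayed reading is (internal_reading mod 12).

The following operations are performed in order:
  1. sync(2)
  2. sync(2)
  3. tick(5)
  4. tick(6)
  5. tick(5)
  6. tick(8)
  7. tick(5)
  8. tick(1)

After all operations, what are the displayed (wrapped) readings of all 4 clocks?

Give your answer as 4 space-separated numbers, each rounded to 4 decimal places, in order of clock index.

After op 1 sync(2): ref=0.0000 raw=[0.0000 0.0000 0.0000 0.0000]
After op 2 sync(2): ref=0.0000 raw=[0.0000 0.0000 0.0000 0.0000]
After op 3 tick(5): ref=5.0000 raw=[10.0000 7.5000 10.0000 6.2500]
After op 4 tick(6): ref=11.0000 raw=[22.0000 16.5000 22.0000 13.7500]
After op 5 tick(5): ref=16.0000 raw=[32.0000 24.0000 32.0000 20.0000]
After op 6 tick(8): ref=24.0000 raw=[48.0000 36.0000 48.0000 30.0000]
After op 7 tick(5): ref=29.0000 raw=[58.0000 43.5000 58.0000 36.2500]
After op 8 tick(1): ref=30.0000 raw=[60.0000 45.0000 60.0000 37.5000]
Wrap final raw readings (mod 12): 60.0000 mod 12 = 0.0000; 45.0000 mod 12 = 9.0000; 60.0000 mod 12 = 0.0000; 37.5000 mod 12 = 1.5000

Answer: 0.0000 9.0000 0.0000 1.5000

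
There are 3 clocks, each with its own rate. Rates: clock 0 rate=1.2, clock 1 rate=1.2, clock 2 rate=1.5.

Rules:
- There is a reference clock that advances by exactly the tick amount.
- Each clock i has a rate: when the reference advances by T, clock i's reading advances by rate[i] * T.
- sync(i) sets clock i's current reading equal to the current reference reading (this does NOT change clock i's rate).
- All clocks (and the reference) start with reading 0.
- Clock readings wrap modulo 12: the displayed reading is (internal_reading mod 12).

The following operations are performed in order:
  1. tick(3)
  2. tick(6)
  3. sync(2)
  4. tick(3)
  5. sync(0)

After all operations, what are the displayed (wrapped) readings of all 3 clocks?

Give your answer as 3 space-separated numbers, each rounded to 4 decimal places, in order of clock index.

After op 1 tick(3): ref=3.0000 raw=[3.6000 3.6000 4.5000]
After op 2 tick(6): ref=9.0000 raw=[10.8000 10.8000 13.5000]
After op 3 sync(2): ref=9.0000 raw=[10.8000 10.8000 9.0000]
After op 4 tick(3): ref=12.0000 raw=[14.4000 14.4000 13.5000]
After op 5 sync(0): ref=12.0000 raw=[12.0000 14.4000 13.5000]
Wrap final raw readings (mod 12): 12.0000 mod 12 = 0.0000; 14.4000 mod 12 = 2.4000; 13.5000 mod 12 = 1.5000

Answer: 0.0000 2.4000 1.5000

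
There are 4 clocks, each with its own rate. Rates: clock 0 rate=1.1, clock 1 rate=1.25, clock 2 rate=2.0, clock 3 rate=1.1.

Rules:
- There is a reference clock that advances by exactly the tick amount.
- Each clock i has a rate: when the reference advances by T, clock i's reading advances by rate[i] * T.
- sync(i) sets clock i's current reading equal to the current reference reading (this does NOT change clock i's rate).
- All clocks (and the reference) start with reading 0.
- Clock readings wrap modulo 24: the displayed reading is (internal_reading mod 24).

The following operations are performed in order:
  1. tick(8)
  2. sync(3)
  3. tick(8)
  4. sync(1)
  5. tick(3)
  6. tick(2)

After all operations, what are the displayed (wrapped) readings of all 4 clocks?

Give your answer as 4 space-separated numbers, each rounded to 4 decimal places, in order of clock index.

Answer: 23.1000 22.2500 18.0000 22.3000

Derivation:
After op 1 tick(8): ref=8.0000 raw=[8.8000 10.0000 16.0000 8.8000]
After op 2 sync(3): ref=8.0000 raw=[8.8000 10.0000 16.0000 8.0000]
After op 3 tick(8): ref=16.0000 raw=[17.6000 20.0000 32.0000 16.8000]
After op 4 sync(1): ref=16.0000 raw=[17.6000 16.0000 32.0000 16.8000]
After op 5 tick(3): ref=19.0000 raw=[20.9000 19.7500 38.0000 20.1000]
After op 6 tick(2): ref=21.0000 raw=[23.1000 22.2500 42.0000 22.3000]
Wrap final raw readings (mod 24): 23.1000 mod 24 = 23.1000; 22.2500 mod 24 = 22.2500; 42.0000 mod 24 = 18.0000; 22.3000 mod 24 = 22.3000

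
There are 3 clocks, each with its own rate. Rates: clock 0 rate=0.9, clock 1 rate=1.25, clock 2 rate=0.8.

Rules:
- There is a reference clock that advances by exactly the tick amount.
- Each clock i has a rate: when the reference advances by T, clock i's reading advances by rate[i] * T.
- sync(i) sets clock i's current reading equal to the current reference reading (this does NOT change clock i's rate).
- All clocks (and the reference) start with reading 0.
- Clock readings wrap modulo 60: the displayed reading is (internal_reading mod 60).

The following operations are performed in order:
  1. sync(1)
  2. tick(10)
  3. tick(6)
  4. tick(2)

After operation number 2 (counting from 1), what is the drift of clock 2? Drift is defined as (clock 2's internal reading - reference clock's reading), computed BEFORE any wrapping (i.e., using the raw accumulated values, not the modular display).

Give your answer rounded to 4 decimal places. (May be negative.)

After op 1 sync(1): ref=0.0000 raw=[0.0000 0.0000 0.0000]
After op 2 tick(10): ref=10.0000 raw=[9.0000 12.5000 8.0000]
Drift of clock 2 after op 2: 8.0000 - 10.0000 = -2.0000

Answer: -2.0000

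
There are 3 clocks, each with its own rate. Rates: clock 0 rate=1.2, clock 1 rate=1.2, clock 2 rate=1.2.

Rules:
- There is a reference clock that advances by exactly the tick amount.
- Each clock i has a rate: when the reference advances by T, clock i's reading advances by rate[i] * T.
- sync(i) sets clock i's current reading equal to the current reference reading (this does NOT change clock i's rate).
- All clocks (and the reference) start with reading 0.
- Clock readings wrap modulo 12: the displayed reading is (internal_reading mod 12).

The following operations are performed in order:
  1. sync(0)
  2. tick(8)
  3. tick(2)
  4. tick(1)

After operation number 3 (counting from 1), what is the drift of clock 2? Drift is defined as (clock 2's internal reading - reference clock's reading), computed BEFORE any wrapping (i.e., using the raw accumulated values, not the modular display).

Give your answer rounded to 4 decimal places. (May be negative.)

After op 1 sync(0): ref=0.0000 raw=[0.0000 0.0000 0.0000]
After op 2 tick(8): ref=8.0000 raw=[9.6000 9.6000 9.6000]
After op 3 tick(2): ref=10.0000 raw=[12.0000 12.0000 12.0000]
Drift of clock 2 after op 3: 12.0000 - 10.0000 = 2.0000

Answer: 2.0000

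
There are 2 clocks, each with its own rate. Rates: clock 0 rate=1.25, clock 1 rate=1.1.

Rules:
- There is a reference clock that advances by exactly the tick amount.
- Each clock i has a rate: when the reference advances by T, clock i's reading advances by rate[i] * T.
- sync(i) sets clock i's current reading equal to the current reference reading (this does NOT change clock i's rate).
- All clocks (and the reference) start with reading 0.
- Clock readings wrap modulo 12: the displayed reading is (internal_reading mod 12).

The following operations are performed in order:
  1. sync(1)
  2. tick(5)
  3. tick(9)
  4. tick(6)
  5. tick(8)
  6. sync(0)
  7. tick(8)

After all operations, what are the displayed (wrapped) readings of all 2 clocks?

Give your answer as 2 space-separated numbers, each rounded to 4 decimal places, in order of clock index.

Answer: 2.0000 3.6000

Derivation:
After op 1 sync(1): ref=0.0000 raw=[0.0000 0.0000]
After op 2 tick(5): ref=5.0000 raw=[6.2500 5.5000]
After op 3 tick(9): ref=14.0000 raw=[17.5000 15.4000]
After op 4 tick(6): ref=20.0000 raw=[25.0000 22.0000]
After op 5 tick(8): ref=28.0000 raw=[35.0000 30.8000]
After op 6 sync(0): ref=28.0000 raw=[28.0000 30.8000]
After op 7 tick(8): ref=36.0000 raw=[38.0000 39.6000]
Wrap final raw readings (mod 12): 38.0000 mod 12 = 2.0000; 39.6000 mod 12 = 3.6000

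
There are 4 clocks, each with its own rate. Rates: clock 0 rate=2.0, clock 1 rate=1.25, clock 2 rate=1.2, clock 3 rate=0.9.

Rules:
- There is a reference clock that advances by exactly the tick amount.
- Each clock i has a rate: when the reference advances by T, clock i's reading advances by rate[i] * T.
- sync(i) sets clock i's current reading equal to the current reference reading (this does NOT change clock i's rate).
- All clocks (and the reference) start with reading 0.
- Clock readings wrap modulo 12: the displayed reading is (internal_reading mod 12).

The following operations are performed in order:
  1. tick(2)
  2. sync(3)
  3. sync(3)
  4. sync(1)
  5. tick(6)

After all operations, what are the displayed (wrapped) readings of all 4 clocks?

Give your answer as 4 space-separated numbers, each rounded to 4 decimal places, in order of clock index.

Answer: 4.0000 9.5000 9.6000 7.4000

Derivation:
After op 1 tick(2): ref=2.0000 raw=[4.0000 2.5000 2.4000 1.8000]
After op 2 sync(3): ref=2.0000 raw=[4.0000 2.5000 2.4000 2.0000]
After op 3 sync(3): ref=2.0000 raw=[4.0000 2.5000 2.4000 2.0000]
After op 4 sync(1): ref=2.0000 raw=[4.0000 2.0000 2.4000 2.0000]
After op 5 tick(6): ref=8.0000 raw=[16.0000 9.5000 9.6000 7.4000]
Wrap final raw readings (mod 12): 16.0000 mod 12 = 4.0000; 9.5000 mod 12 = 9.5000; 9.6000 mod 12 = 9.6000; 7.4000 mod 12 = 7.4000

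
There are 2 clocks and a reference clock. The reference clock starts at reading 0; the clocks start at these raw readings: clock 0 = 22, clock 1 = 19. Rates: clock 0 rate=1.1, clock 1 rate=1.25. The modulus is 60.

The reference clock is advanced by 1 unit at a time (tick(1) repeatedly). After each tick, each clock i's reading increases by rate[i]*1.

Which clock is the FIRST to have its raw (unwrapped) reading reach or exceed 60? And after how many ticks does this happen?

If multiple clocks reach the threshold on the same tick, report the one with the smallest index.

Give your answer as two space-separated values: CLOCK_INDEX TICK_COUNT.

Answer: 1 33

Derivation:
clock 0: start=22, rate=1.1, needs 60-22 = 38; ticks = ceil(38/1.1) = ceil(34.5455) = 35; reading at tick 35 = 22 + 1.1*35 = 60.5000
clock 1: start=19, rate=1.25, needs 60-19 = 41; ticks = ceil(41/1.25) = ceil(32.8000) = 33; reading at tick 33 = 19 + 1.25*33 = 60.2500
Minimum tick count = 33; winners = [1]; smallest index = 1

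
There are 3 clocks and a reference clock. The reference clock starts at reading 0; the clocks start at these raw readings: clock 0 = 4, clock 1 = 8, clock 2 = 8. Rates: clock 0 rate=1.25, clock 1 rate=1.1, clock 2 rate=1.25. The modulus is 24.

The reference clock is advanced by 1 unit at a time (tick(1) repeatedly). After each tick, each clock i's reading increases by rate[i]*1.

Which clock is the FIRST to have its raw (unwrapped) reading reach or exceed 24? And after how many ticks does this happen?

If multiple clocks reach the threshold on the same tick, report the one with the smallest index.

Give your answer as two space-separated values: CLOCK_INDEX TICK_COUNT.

Answer: 2 13

Derivation:
clock 0: start=4, rate=1.25, needs 24-4 = 20; ticks = ceil(20/1.25) = ceil(16.0000) = 16; reading at tick 16 = 4 + 1.25*16 = 24.0000
clock 1: start=8, rate=1.1, needs 24-8 = 16; ticks = ceil(16/1.1) = ceil(14.5455) = 15; reading at tick 15 = 8 + 1.1*15 = 24.5000
clock 2: start=8, rate=1.25, needs 24-8 = 16; ticks = ceil(16/1.25) = ceil(12.8000) = 13; reading at tick 13 = 8 + 1.25*13 = 24.2500
Minimum tick count = 13; winners = [2]; smallest index = 2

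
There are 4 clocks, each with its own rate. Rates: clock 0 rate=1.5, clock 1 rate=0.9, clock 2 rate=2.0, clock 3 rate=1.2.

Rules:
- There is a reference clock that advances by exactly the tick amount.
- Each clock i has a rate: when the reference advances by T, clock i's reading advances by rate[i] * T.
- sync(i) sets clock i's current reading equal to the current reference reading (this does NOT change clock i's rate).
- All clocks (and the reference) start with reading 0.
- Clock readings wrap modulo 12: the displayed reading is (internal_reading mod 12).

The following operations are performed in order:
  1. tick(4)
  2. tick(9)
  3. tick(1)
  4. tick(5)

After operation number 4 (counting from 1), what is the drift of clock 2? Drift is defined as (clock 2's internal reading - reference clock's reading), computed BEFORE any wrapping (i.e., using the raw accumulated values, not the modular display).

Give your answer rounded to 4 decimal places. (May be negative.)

After op 1 tick(4): ref=4.0000 raw=[6.0000 3.6000 8.0000 4.8000]
After op 2 tick(9): ref=13.0000 raw=[19.5000 11.7000 26.0000 15.6000]
After op 3 tick(1): ref=14.0000 raw=[21.0000 12.6000 28.0000 16.8000]
After op 4 tick(5): ref=19.0000 raw=[28.5000 17.1000 38.0000 22.8000]
Drift of clock 2 after op 4: 38.0000 - 19.0000 = 19.0000

Answer: 19.0000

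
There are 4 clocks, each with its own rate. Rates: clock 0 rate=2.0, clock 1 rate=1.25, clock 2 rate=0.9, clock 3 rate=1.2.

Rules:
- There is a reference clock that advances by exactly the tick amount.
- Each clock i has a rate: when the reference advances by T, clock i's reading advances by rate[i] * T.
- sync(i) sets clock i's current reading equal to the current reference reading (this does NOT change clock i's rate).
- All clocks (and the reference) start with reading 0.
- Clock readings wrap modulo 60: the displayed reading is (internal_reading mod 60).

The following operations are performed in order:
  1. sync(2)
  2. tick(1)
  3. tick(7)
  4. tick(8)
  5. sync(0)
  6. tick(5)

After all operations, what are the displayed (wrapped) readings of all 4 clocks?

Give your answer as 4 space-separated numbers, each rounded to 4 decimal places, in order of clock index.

Answer: 26.0000 26.2500 18.9000 25.2000

Derivation:
After op 1 sync(2): ref=0.0000 raw=[0.0000 0.0000 0.0000 0.0000]
After op 2 tick(1): ref=1.0000 raw=[2.0000 1.2500 0.9000 1.2000]
After op 3 tick(7): ref=8.0000 raw=[16.0000 10.0000 7.2000 9.6000]
After op 4 tick(8): ref=16.0000 raw=[32.0000 20.0000 14.4000 19.2000]
After op 5 sync(0): ref=16.0000 raw=[16.0000 20.0000 14.4000 19.2000]
After op 6 tick(5): ref=21.0000 raw=[26.0000 26.2500 18.9000 25.2000]
Wrap final raw readings (mod 60): 26.0000 mod 60 = 26.0000; 26.2500 mod 60 = 26.2500; 18.9000 mod 60 = 18.9000; 25.2000 mod 60 = 25.2000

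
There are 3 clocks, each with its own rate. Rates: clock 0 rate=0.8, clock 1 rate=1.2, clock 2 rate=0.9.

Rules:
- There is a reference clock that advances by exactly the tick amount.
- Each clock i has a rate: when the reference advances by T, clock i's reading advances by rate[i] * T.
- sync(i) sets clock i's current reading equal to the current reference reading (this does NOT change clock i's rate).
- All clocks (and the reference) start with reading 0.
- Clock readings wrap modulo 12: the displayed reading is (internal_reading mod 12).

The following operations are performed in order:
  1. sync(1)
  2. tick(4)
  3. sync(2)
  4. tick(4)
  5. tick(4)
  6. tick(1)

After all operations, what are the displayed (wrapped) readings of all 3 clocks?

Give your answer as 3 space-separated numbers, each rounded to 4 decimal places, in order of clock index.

Answer: 10.4000 3.6000 0.1000

Derivation:
After op 1 sync(1): ref=0.0000 raw=[0.0000 0.0000 0.0000]
After op 2 tick(4): ref=4.0000 raw=[3.2000 4.8000 3.6000]
After op 3 sync(2): ref=4.0000 raw=[3.2000 4.8000 4.0000]
After op 4 tick(4): ref=8.0000 raw=[6.4000 9.6000 7.6000]
After op 5 tick(4): ref=12.0000 raw=[9.6000 14.4000 11.2000]
After op 6 tick(1): ref=13.0000 raw=[10.4000 15.6000 12.1000]
Wrap final raw readings (mod 12): 10.4000 mod 12 = 10.4000; 15.6000 mod 12 = 3.6000; 12.1000 mod 12 = 0.1000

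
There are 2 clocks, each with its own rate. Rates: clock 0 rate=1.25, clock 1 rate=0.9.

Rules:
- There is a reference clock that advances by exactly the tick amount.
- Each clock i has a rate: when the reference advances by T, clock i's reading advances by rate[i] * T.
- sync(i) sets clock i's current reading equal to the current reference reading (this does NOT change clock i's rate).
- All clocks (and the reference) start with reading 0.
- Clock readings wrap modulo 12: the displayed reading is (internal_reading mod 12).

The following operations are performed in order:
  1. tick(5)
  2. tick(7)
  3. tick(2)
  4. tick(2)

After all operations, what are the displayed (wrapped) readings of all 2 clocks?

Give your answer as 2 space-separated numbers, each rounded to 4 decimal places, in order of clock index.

After op 1 tick(5): ref=5.0000 raw=[6.2500 4.5000]
After op 2 tick(7): ref=12.0000 raw=[15.0000 10.8000]
After op 3 tick(2): ref=14.0000 raw=[17.5000 12.6000]
After op 4 tick(2): ref=16.0000 raw=[20.0000 14.4000]
Wrap final raw readings (mod 12): 20.0000 mod 12 = 8.0000; 14.4000 mod 12 = 2.4000

Answer: 8.0000 2.4000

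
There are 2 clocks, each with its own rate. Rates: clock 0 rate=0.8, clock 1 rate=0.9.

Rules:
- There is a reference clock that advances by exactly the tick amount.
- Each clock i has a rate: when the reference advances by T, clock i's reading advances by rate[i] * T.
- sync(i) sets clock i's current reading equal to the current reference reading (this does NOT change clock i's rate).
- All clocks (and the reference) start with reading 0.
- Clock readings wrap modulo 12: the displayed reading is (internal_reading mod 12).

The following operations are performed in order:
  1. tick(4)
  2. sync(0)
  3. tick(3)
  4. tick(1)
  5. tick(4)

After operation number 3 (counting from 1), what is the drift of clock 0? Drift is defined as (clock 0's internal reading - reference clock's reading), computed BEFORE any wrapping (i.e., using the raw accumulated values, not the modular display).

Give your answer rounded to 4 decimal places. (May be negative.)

After op 1 tick(4): ref=4.0000 raw=[3.2000 3.6000]
After op 2 sync(0): ref=4.0000 raw=[4.0000 3.6000]
After op 3 tick(3): ref=7.0000 raw=[6.4000 6.3000]
Drift of clock 0 after op 3: 6.4000 - 7.0000 = -0.6000

Answer: -0.6000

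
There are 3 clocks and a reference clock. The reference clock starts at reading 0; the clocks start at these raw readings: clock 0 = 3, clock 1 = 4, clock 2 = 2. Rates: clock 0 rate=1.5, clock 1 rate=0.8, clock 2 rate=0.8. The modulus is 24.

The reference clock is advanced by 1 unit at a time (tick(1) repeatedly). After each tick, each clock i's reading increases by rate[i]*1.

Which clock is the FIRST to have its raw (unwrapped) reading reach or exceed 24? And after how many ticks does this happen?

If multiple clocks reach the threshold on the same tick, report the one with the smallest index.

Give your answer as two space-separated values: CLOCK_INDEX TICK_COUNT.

clock 0: start=3, rate=1.5, needs 24-3 = 21; ticks = ceil(21/1.5) = ceil(14.0000) = 14; reading at tick 14 = 3 + 1.5*14 = 24.0000
clock 1: start=4, rate=0.8, needs 24-4 = 20; ticks = ceil(20/0.8) = ceil(25.0000) = 25; reading at tick 25 = 4 + 0.8*25 = 24.0000
clock 2: start=2, rate=0.8, needs 24-2 = 22; ticks = ceil(22/0.8) = ceil(27.5000) = 28; reading at tick 28 = 2 + 0.8*28 = 24.4000
Minimum tick count = 14; winners = [0]; smallest index = 0

Answer: 0 14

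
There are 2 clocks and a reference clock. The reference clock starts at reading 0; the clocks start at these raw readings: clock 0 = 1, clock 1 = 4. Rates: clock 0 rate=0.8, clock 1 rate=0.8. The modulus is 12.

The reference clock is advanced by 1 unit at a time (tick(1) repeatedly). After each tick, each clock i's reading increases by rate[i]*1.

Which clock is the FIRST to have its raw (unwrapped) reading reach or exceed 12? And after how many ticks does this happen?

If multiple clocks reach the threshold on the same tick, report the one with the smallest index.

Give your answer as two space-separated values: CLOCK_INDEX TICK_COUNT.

clock 0: start=1, rate=0.8, needs 12-1 = 11; ticks = ceil(11/0.8) = ceil(13.7500) = 14; reading at tick 14 = 1 + 0.8*14 = 12.2000
clock 1: start=4, rate=0.8, needs 12-4 = 8; ticks = ceil(8/0.8) = ceil(10.0000) = 10; reading at tick 10 = 4 + 0.8*10 = 12.0000
Minimum tick count = 10; winners = [1]; smallest index = 1

Answer: 1 10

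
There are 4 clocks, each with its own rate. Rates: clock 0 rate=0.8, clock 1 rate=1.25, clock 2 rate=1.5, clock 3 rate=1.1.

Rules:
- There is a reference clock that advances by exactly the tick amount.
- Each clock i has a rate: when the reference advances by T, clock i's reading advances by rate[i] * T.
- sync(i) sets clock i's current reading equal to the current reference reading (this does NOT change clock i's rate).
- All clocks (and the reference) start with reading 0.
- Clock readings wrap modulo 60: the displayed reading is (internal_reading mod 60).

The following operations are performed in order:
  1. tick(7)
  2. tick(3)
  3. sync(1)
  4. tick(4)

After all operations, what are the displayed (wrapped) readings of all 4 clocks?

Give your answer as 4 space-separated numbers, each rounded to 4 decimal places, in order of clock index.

After op 1 tick(7): ref=7.0000 raw=[5.6000 8.7500 10.5000 7.7000]
After op 2 tick(3): ref=10.0000 raw=[8.0000 12.5000 15.0000 11.0000]
After op 3 sync(1): ref=10.0000 raw=[8.0000 10.0000 15.0000 11.0000]
After op 4 tick(4): ref=14.0000 raw=[11.2000 15.0000 21.0000 15.4000]
Wrap final raw readings (mod 60): 11.2000 mod 60 = 11.2000; 15.0000 mod 60 = 15.0000; 21.0000 mod 60 = 21.0000; 15.4000 mod 60 = 15.4000

Answer: 11.2000 15.0000 21.0000 15.4000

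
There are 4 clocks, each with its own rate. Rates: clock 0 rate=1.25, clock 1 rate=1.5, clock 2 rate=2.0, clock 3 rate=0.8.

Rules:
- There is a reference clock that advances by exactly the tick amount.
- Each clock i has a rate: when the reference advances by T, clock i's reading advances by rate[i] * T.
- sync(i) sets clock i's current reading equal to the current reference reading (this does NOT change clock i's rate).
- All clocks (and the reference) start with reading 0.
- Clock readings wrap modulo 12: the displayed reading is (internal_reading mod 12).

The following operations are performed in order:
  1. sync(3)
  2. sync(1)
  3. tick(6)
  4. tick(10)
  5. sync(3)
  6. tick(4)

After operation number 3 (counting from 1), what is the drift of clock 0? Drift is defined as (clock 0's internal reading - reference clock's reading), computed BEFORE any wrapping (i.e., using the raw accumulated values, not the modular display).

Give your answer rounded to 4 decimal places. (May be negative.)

After op 1 sync(3): ref=0.0000 raw=[0.0000 0.0000 0.0000 0.0000]
After op 2 sync(1): ref=0.0000 raw=[0.0000 0.0000 0.0000 0.0000]
After op 3 tick(6): ref=6.0000 raw=[7.5000 9.0000 12.0000 4.8000]
Drift of clock 0 after op 3: 7.5000 - 6.0000 = 1.5000

Answer: 1.5000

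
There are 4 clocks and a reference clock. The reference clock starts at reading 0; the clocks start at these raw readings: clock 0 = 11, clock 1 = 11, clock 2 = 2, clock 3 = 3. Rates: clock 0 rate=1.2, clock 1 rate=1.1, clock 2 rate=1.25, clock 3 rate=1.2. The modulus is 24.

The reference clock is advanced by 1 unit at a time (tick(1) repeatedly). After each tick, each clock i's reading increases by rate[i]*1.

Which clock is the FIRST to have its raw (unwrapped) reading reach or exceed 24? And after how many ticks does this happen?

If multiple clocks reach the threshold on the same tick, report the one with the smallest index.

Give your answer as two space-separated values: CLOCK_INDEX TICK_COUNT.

clock 0: start=11, rate=1.2, needs 24-11 = 13; ticks = ceil(13/1.2) = ceil(10.8333) = 11; reading at tick 11 = 11 + 1.2*11 = 24.2000
clock 1: start=11, rate=1.1, needs 24-11 = 13; ticks = ceil(13/1.1) = ceil(11.8182) = 12; reading at tick 12 = 11 + 1.1*12 = 24.2000
clock 2: start=2, rate=1.25, needs 24-2 = 22; ticks = ceil(22/1.25) = ceil(17.6000) = 18; reading at tick 18 = 2 + 1.25*18 = 24.5000
clock 3: start=3, rate=1.2, needs 24-3 = 21; ticks = ceil(21/1.2) = ceil(17.5000) = 18; reading at tick 18 = 3 + 1.2*18 = 24.6000
Minimum tick count = 11; winners = [0]; smallest index = 0

Answer: 0 11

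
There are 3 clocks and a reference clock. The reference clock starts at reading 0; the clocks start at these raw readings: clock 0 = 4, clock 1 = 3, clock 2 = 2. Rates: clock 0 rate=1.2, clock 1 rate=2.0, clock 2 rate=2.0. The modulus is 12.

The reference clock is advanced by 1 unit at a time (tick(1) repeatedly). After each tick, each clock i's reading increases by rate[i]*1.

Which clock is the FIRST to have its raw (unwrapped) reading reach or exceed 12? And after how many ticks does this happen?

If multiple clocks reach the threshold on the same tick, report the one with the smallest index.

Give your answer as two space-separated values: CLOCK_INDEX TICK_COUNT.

Answer: 1 5

Derivation:
clock 0: start=4, rate=1.2, needs 12-4 = 8; ticks = ceil(8/1.2) = ceil(6.6667) = 7; reading at tick 7 = 4 + 1.2*7 = 12.4000
clock 1: start=3, rate=2.0, needs 12-3 = 9; ticks = ceil(9/2.0) = ceil(4.5000) = 5; reading at tick 5 = 3 + 2.0*5 = 13.0000
clock 2: start=2, rate=2.0, needs 12-2 = 10; ticks = ceil(10/2.0) = ceil(5.0000) = 5; reading at tick 5 = 2 + 2.0*5 = 12.0000
Minimum tick count = 5; winners = [1, 2]; smallest index = 1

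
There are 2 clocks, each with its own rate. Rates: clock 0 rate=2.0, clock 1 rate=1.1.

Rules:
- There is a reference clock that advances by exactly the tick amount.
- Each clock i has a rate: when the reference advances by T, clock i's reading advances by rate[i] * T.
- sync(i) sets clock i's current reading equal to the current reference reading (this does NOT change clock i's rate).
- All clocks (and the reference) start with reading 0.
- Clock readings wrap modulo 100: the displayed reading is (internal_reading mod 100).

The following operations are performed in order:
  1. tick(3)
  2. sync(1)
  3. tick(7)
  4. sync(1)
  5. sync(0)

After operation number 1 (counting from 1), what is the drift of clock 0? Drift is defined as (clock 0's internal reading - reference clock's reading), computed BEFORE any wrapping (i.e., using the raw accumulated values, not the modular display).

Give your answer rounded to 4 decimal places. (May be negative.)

After op 1 tick(3): ref=3.0000 raw=[6.0000 3.3000]
Drift of clock 0 after op 1: 6.0000 - 3.0000 = 3.0000

Answer: 3.0000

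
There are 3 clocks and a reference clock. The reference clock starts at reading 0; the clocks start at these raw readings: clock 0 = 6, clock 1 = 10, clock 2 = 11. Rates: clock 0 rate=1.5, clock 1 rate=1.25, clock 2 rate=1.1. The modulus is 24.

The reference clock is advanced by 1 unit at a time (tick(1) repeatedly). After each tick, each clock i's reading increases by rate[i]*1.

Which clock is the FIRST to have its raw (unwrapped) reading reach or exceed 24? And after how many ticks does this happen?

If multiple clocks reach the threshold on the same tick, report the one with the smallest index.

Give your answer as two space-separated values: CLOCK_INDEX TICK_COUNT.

Answer: 0 12

Derivation:
clock 0: start=6, rate=1.5, needs 24-6 = 18; ticks = ceil(18/1.5) = ceil(12.0000) = 12; reading at tick 12 = 6 + 1.5*12 = 24.0000
clock 1: start=10, rate=1.25, needs 24-10 = 14; ticks = ceil(14/1.25) = ceil(11.2000) = 12; reading at tick 12 = 10 + 1.25*12 = 25.0000
clock 2: start=11, rate=1.1, needs 24-11 = 13; ticks = ceil(13/1.1) = ceil(11.8182) = 12; reading at tick 12 = 11 + 1.1*12 = 24.2000
Minimum tick count = 12; winners = [0, 1, 2]; smallest index = 0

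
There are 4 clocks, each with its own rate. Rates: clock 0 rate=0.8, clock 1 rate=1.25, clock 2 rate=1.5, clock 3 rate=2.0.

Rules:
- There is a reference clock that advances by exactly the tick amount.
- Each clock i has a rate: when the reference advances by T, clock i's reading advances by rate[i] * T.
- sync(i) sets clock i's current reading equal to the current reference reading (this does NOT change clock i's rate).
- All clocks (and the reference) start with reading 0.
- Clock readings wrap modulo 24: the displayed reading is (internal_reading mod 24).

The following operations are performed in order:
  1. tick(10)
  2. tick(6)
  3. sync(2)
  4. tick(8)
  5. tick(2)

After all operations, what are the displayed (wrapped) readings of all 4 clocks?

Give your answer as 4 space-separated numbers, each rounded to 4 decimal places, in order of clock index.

After op 1 tick(10): ref=10.0000 raw=[8.0000 12.5000 15.0000 20.0000]
After op 2 tick(6): ref=16.0000 raw=[12.8000 20.0000 24.0000 32.0000]
After op 3 sync(2): ref=16.0000 raw=[12.8000 20.0000 16.0000 32.0000]
After op 4 tick(8): ref=24.0000 raw=[19.2000 30.0000 28.0000 48.0000]
After op 5 tick(2): ref=26.0000 raw=[20.8000 32.5000 31.0000 52.0000]
Wrap final raw readings (mod 24): 20.8000 mod 24 = 20.8000; 32.5000 mod 24 = 8.5000; 31.0000 mod 24 = 7.0000; 52.0000 mod 24 = 4.0000

Answer: 20.8000 8.5000 7.0000 4.0000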